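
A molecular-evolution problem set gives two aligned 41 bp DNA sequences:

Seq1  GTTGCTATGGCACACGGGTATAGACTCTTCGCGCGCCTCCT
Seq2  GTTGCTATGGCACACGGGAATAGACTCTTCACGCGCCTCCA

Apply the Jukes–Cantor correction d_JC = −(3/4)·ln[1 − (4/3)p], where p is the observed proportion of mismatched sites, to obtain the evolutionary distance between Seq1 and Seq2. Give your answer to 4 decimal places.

Mismatches occur at site 19 (T→A), site 31 (G→A), site 41 (T→A).
p = 3/41 = 0.073171.
d = −0.75 · ln(1 − (4/3)·0.073171) = −0.75 · ln(0.902439) = −0.75 · (-0.102654) = 0.0770.

0.0770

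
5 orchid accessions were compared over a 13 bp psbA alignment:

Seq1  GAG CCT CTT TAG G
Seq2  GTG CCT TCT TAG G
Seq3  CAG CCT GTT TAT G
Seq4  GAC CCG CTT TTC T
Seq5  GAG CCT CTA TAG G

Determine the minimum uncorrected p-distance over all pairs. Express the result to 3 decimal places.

Pairwise Hamming distances:
  Seq1 vs Seq2: 3
  Seq1 vs Seq3: 3
  Seq1 vs Seq4: 5
  Seq1 vs Seq5: 1
  Seq2 vs Seq3: 5
  Seq2 vs Seq4: 8
  Seq2 vs Seq5: 4
  Seq3 vs Seq4: 7
  Seq3 vs Seq5: 4
  Seq4 vs Seq5: 6
The smallest is 1 mismatch, between Seq1 and Seq5; p = 1/13 = 0.077.

0.077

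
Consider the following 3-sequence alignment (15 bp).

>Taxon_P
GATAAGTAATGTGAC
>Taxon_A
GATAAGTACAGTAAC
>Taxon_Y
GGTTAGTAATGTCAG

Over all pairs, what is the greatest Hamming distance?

Pairwise Hamming distances:
  Taxon_P vs Taxon_A: 3
  Taxon_P vs Taxon_Y: 4
  Taxon_A vs Taxon_Y: 6
The largest is 6, between Taxon_A and Taxon_Y.

6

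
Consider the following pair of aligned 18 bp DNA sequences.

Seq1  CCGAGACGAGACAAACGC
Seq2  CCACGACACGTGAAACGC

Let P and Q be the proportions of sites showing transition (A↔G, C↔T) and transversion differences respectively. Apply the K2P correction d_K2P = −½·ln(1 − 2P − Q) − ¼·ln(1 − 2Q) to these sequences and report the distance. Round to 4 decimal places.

The sequences differ at positions 3 (G/A, transition), 4 (A/C, transversion), 8 (G/A, transition), 9 (A/C, transversion), 11 (A/T, transversion), 12 (C/G, transversion).
Of the 6 differences, 2 transitions and 4 transversions over 18 sites: P = 2/18 = 0.111111, Q = 4/18 = 0.222222.
d = −0.5·ln(0.555556) − 0.25·ln(0.555556) = −0.5·(-0.587786) − 0.25·(-0.587786) = 0.4408.

0.4408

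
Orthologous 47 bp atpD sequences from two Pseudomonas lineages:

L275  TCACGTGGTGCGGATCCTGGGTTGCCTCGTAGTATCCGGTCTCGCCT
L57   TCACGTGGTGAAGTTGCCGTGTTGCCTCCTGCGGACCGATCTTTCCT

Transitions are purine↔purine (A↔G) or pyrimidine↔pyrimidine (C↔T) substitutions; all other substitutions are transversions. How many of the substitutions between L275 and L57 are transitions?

6

The sequences differ at positions 11 (C/A, transversion), 12 (G/A, transition), 14 (A/T, transversion), 16 (C/G, transversion), 18 (T/C, transition), 20 (G/T, transversion), 29 (G/C, transversion), 31 (A/G, transition), 32 (G/C, transversion), 33 (T/G, transversion), 34 (A/G, transition), 35 (T/A, transversion), 39 (G/A, transition), 43 (C/T, transition), 44 (G/T, transversion).
Of the 15 differences, 6 transitions and 9 transversions, so the answer is 6.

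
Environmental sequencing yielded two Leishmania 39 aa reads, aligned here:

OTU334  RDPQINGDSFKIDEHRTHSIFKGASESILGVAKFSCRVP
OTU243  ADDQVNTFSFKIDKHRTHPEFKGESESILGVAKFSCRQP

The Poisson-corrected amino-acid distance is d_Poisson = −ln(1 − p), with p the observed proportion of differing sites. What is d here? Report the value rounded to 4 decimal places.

Differing sites — 1:R/A; 3:P/D; 5:I/V; 7:G/T; 8:D/F; 14:E/K; 19:S/P; 20:I/E; 24:A/E; 38:V/Q.
p = 10/39 = 0.256410.
d = −ln(1 − 0.256410) = −ln(0.743590) = 0.2963.

0.2963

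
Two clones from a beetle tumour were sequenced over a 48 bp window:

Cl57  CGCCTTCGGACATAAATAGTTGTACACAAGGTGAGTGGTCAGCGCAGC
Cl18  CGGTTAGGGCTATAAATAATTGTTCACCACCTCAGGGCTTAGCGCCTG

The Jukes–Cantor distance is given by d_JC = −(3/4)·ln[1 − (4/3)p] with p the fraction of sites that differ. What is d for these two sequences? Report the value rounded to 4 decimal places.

The sequences differ at positions 3 (C/G), 4 (C/T), 6 (T/A), 7 (C/G), 10 (A/C), 11 (C/T), 19 (G/A), 24 (A/T), 28 (A/C), 30 (G/C), 31 (G/C), 33 (G/C), 36 (T/G), 38 (G/C), 40 (C/T), 46 (A/C), 47 (G/T), 48 (C/G).
p = 18/48 = 0.375000.
d = −0.75 · ln(1 − (4/3)·0.375000) = −0.75 · ln(0.500000) = −0.75 · (-0.693147) = 0.5199.

0.5199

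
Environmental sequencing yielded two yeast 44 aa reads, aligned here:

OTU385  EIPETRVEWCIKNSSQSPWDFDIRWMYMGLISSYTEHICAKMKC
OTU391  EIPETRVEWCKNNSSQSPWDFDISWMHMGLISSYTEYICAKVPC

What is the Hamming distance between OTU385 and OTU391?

7

Differing sites — 11:I/K; 12:K/N; 24:R/S; 27:Y/H; 37:H/Y; 42:M/V; 43:K/P.
That gives 7 mismatches out of 44 aligned sites, so the Hamming distance is 7.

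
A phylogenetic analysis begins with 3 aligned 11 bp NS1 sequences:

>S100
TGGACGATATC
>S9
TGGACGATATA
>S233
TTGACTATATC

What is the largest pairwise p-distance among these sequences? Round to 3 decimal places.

0.273

Pairwise Hamming distances:
  S100 vs S9: 1
  S100 vs S233: 2
  S9 vs S233: 3
The largest is 3 mismatches, between S9 and S233; p = 3/11 = 0.273.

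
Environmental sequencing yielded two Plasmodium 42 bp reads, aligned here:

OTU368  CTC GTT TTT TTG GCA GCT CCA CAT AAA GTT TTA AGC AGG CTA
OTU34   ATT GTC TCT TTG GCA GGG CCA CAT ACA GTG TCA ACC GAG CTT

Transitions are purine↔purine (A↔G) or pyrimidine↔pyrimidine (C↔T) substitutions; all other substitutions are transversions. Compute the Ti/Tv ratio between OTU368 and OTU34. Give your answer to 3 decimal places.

0.857

Differing sites — 1:C/A (Tv); 3:C/T (Ti); 6:T/C (Ti); 8:T/C (Ti); 17:C/G (Tv); 18:T/G (Tv); 26:A/C (Tv); 30:T/G (Tv); 32:T/C (Ti); 35:G/C (Tv); 37:A/G (Ti); 38:G/A (Ti); 42:A/T (Tv).
Of the 13 differences, 6 transitions and 7 transversions, so Ti/Tv = 6/7 = 0.857.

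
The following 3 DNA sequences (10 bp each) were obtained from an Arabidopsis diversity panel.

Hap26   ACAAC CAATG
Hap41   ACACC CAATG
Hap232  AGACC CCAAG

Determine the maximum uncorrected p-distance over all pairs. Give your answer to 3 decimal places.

0.400

Pairwise Hamming distances:
  Hap26 vs Hap41: 1
  Hap26 vs Hap232: 4
  Hap41 vs Hap232: 3
The largest is 4 mismatches, between Hap26 and Hap232; p = 4/10 = 0.400.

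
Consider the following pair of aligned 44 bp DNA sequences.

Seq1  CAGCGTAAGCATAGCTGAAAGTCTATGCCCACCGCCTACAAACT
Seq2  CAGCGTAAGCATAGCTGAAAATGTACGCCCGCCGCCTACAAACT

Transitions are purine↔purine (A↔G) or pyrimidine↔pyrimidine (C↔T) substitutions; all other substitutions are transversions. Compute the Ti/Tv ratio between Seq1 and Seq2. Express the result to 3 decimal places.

Mismatches occur at site 21 (G/A, transition), site 23 (C/G, transversion), site 26 (T/C, transition), site 31 (A/G, transition).
Of the 4 differences, 3 transitions and 1 transversion, so Ti/Tv = 3/1 = 3.000.

3.000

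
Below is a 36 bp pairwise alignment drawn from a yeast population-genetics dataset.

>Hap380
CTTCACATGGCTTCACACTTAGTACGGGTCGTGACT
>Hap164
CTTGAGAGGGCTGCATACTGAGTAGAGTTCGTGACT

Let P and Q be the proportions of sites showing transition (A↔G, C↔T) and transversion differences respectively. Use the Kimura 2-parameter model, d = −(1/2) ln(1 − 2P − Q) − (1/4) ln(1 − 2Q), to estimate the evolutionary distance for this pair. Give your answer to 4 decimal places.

The sequences differ at positions 4 (C/G, transversion), 6 (C/G, transversion), 8 (T/G, transversion), 13 (T/G, transversion), 16 (C/T, transition), 20 (T/G, transversion), 25 (C/G, transversion), 26 (G/A, transition), 28 (G/T, transversion).
Of the 9 differences, 2 transitions and 7 transversions over 36 sites: P = 2/36 = 0.055556, Q = 7/36 = 0.194444.
d = −0.5·ln(0.694444) − 0.25·ln(0.611112) = −0.5·(-0.364644) − 0.25·(-0.492475) = 0.3054.

0.3054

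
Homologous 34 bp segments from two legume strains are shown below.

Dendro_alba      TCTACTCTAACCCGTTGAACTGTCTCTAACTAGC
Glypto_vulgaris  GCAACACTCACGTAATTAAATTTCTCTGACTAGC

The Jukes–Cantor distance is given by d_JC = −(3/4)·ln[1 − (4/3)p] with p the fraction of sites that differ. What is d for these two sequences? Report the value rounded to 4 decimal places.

0.4770

The sequences differ at positions 1 (T/G), 3 (T/A), 6 (T/A), 9 (A/C), 12 (C/G), 13 (C/T), 14 (G/A), 15 (T/A), 17 (G/T), 20 (C/A), 22 (G/T), 28 (A/G).
p = 12/34 = 0.352941.
d = −0.75 · ln(1 − (4/3)·0.352941) = −0.75 · ln(0.529412) = −0.75 · (-0.635988) = 0.4770.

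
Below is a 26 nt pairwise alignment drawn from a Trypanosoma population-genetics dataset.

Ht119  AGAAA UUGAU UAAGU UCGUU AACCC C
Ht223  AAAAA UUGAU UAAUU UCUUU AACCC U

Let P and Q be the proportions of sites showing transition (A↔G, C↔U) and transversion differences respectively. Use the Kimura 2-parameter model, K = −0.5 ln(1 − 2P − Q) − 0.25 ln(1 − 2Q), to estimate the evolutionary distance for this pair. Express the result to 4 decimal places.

Differing sites — 2:G/A (Ti); 14:G/U (Tv); 18:G/U (Tv); 26:C/U (Ti).
Of the 4 differences, 2 transitions and 2 transversions over 26 sites: P = 2/26 = 0.076923, Q = 2/26 = 0.076923.
d = −0.5·ln(0.769231) − 0.25·ln(0.846154) = −0.5·(-0.262364) − 0.25·(-0.167054) = 0.1729.

0.1729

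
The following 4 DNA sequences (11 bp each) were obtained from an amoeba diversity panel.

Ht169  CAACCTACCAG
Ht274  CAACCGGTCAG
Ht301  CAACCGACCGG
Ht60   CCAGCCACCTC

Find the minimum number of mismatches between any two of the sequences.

2

Pairwise Hamming distances:
  Ht169 vs Ht274: 3
  Ht169 vs Ht301: 2
  Ht169 vs Ht60: 5
  Ht274 vs Ht301: 3
  Ht274 vs Ht60: 7
  Ht301 vs Ht60: 5
The smallest is 2, between Ht169 and Ht301.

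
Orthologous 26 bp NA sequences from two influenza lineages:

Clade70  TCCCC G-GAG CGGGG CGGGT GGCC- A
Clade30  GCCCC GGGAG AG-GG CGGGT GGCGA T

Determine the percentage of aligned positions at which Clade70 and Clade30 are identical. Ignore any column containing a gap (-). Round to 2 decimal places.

82.61%

Excluding the 3 gap columns leaves 23 comparable sites.
Differing sites — 1:T/G; 11:C/A; 24:C/G; 26:A/T.
19 of the 23 comparable sites match, so the percent identity is 19/23 × 100 = 82.61%.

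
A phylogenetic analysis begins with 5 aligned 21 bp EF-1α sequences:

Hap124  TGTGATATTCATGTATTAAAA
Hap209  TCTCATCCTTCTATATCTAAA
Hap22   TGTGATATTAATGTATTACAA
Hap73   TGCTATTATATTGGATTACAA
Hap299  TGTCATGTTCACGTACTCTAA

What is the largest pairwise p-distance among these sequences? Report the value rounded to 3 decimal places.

Pairwise Hamming distances:
  Hap124 vs Hap209: 9
  Hap124 vs Hap22: 2
  Hap124 vs Hap73: 8
  Hap124 vs Hap299: 6
  Hap209 vs Hap22: 10
  Hap209 vs Hap73: 12
  Hap209 vs Hap299: 11
  Hap22 vs Hap73: 6
  Hap22 vs Hap299: 7
  Hap73 vs Hap299: 11
The largest is 12 mismatches, between Hap209 and Hap73; p = 12/21 = 0.571.

0.571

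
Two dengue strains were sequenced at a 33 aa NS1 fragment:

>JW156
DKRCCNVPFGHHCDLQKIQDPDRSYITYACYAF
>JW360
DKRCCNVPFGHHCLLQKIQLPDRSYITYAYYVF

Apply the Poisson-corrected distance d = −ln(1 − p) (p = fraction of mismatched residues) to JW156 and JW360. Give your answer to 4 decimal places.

The sequences differ at positions 14 (D/L), 20 (D/L), 30 (C/Y), 32 (A/V).
p = 4/33 = 0.121212.
d = −ln(1 − 0.121212) = −ln(0.878788) = 0.1292.

0.1292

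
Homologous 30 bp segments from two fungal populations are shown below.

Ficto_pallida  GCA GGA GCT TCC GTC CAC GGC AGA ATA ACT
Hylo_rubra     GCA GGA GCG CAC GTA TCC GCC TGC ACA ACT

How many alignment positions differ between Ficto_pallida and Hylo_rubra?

The sequences differ at positions 9 (T/G), 10 (T/C), 11 (C/A), 15 (C/A), 16 (C/T), 17 (A/C), 20 (G/C), 22 (A/T), 24 (A/C), 26 (T/C).
That gives 10 mismatches out of 30 aligned sites, so the Hamming distance is 10.

10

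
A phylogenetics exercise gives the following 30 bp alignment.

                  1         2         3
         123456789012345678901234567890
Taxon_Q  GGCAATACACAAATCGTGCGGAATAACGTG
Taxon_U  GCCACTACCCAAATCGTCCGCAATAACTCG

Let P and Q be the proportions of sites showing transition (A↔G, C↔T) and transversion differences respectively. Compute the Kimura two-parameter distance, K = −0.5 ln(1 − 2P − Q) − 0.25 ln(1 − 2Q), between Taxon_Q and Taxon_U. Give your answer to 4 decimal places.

0.2828

Differing sites — 2:G/C (Tv); 5:A/C (Tv); 9:A/C (Tv); 18:G/C (Tv); 21:G/C (Tv); 28:G/T (Tv); 29:T/C (Ti).
Of the 7 differences, 1 transition and 6 transversions over 30 sites: P = 1/30 = 0.033333, Q = 6/30 = 0.200000.
d = −0.5·ln(0.733334) − 0.25·ln(0.600000) = −0.5·(-0.310154) − 0.25·(-0.510826) = 0.2828.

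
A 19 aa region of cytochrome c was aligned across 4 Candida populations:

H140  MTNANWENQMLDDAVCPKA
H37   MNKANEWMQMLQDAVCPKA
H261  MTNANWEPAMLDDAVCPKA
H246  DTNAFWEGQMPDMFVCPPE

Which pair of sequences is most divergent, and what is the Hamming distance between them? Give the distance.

Pairwise Hamming distances:
  H140 vs H37: 6
  H140 vs H261: 2
  H140 vs H246: 8
  H37 vs H261: 7
  H37 vs H246: 13
  H261 vs H246: 9
The largest is 13, between H37 and H246.

13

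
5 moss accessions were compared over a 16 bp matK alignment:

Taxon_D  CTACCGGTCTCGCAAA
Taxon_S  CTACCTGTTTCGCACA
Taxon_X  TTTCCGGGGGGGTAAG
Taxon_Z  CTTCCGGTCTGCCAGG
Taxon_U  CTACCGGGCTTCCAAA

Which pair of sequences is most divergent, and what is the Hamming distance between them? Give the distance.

Pairwise Hamming distances:
  Taxon_D vs Taxon_S: 3
  Taxon_D vs Taxon_X: 8
  Taxon_D vs Taxon_Z: 5
  Taxon_D vs Taxon_U: 3
  Taxon_S vs Taxon_X: 10
  Taxon_S vs Taxon_Z: 7
  Taxon_S vs Taxon_U: 6
  Taxon_X vs Taxon_Z: 7
  Taxon_X vs Taxon_U: 8
  Taxon_Z vs Taxon_U: 5
The largest is 10, between Taxon_S and Taxon_X.

10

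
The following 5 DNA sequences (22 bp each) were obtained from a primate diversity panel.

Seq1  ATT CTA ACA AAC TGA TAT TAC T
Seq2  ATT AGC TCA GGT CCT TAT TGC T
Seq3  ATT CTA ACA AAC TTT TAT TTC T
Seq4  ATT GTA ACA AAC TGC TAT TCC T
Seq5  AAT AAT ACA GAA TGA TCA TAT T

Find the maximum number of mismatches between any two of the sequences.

13

Pairwise Hamming distances:
  Seq1 vs Seq2: 11
  Seq1 vs Seq3: 3
  Seq1 vs Seq4: 3
  Seq1 vs Seq5: 9
  Seq2 vs Seq3: 10
  Seq2 vs Seq4: 11
  Seq2 vs Seq5: 13
  Seq3 vs Seq4: 4
  Seq3 vs Seq5: 12
  Seq4 vs Seq5: 11
The largest is 13, between Seq2 and Seq5.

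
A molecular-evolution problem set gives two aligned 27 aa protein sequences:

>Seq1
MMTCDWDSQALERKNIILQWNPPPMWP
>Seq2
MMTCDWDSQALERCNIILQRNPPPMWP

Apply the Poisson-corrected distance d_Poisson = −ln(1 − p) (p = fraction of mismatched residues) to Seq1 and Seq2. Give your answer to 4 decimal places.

Mismatches occur at site 14 (K→C), site 20 (W→R).
p = 2/27 = 0.074074.
d = −ln(1 − 0.074074) = −ln(0.925926) = 0.0770.

0.0770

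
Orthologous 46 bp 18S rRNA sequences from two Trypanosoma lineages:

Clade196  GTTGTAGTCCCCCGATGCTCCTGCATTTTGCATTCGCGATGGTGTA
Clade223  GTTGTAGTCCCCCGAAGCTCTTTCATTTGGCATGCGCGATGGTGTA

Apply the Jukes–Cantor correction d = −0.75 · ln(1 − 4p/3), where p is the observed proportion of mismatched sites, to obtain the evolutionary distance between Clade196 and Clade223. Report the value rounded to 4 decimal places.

0.1174

Differing sites — 16:T/A; 21:C/T; 23:G/T; 29:T/G; 34:T/G.
p = 5/46 = 0.108696.
d = −0.75 · ln(1 − (4/3)·0.108696) = −0.75 · ln(0.855072) = −0.75 · (-0.156570) = 0.1174.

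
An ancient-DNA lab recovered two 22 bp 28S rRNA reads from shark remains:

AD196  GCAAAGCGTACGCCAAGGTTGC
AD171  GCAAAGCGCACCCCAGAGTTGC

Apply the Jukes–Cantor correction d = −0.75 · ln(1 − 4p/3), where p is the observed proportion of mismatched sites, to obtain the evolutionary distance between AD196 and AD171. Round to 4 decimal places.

Differing sites — 9:T/C; 12:G/C; 16:A/G; 17:G/A.
p = 4/22 = 0.181818.
d = −0.75 · ln(1 − (4/3)·0.181818) = −0.75 · ln(0.757576) = −0.75 · (-0.277631) = 0.2082.

0.2082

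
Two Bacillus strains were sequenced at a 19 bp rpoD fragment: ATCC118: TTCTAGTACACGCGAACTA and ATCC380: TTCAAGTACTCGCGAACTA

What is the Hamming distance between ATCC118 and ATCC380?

2

Mismatches occur at site 4 (T/A), site 10 (A/T).
That gives 2 mismatches out of 19 aligned sites, so the Hamming distance is 2.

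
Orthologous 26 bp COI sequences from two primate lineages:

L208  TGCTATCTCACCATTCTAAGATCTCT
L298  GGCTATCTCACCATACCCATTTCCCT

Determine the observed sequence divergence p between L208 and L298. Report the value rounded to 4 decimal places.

0.2692

Differing sites — 1:T/G; 15:T/A; 17:T/C; 18:A/C; 20:G/T; 21:A/T; 24:T/C.
There are 7 differences over 26 sites, so p = 7/26 = 0.2692.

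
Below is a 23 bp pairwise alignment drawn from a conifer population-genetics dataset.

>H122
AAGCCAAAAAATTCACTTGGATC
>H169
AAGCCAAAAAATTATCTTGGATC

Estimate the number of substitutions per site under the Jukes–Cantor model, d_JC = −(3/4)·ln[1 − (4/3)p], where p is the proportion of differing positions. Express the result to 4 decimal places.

0.0924

Mismatches occur at site 14 (C/A), site 15 (A/T).
p = 2/23 = 0.086957.
d = −0.75 · ln(1 − (4/3)·0.086957) = −0.75 · ln(0.884057) = −0.75 · (-0.123234) = 0.0924.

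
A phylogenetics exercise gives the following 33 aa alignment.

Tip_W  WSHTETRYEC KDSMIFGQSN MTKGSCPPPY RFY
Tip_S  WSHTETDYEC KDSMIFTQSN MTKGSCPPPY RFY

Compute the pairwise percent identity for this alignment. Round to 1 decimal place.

The sequences differ at positions 7 (R/D), 17 (G/T).
31 of the 33 sites match, so the percent identity is 31/33 × 100 = 93.9%.

93.9%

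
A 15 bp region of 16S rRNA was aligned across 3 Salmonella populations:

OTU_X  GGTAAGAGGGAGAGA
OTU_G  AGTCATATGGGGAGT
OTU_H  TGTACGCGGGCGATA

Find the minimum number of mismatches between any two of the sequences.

5

Pairwise Hamming distances:
  OTU_X vs OTU_G: 6
  OTU_X vs OTU_H: 5
  OTU_G vs OTU_H: 9
The smallest is 5, between OTU_X and OTU_H.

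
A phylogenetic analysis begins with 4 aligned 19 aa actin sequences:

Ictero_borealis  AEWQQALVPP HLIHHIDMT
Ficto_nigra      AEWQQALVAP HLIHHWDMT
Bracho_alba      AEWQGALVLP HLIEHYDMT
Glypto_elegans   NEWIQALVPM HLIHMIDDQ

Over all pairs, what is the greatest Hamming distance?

Pairwise Hamming distances:
  Ictero_borealis vs Ficto_nigra: 2
  Ictero_borealis vs Bracho_alba: 4
  Ictero_borealis vs Glypto_elegans: 6
  Ficto_nigra vs Bracho_alba: 4
  Ficto_nigra vs Glypto_elegans: 8
  Bracho_alba vs Glypto_elegans: 10
The largest is 10, between Bracho_alba and Glypto_elegans.

10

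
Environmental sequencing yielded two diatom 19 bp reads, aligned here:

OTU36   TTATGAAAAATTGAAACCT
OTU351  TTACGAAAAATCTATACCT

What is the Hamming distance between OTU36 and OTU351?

Mismatches occur at site 4 (T→C), site 12 (T→C), site 13 (G→T), site 15 (A→T).
That gives 4 mismatches out of 19 aligned sites, so the Hamming distance is 4.

4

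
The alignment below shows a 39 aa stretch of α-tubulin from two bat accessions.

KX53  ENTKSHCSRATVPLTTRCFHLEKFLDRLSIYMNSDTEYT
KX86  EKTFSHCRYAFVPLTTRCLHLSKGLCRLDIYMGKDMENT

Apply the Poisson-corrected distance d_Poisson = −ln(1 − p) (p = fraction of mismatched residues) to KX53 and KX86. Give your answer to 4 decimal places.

The sequences differ at positions 2 (N/K), 4 (K/F), 8 (S/R), 9 (R/Y), 11 (T/F), 19 (F/L), 22 (E/S), 24 (F/G), 26 (D/C), 29 (S/D), 33 (N/G), 34 (S/K), 36 (T/M), 38 (Y/N).
p = 14/39 = 0.358974.
d = −ln(1 − 0.358974) = −ln(0.641026) = 0.4447.

0.4447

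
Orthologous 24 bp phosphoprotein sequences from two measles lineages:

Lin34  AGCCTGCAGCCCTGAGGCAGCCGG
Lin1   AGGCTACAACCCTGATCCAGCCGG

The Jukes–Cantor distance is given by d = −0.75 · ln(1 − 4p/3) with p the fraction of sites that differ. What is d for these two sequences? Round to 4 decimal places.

Mismatches occur at site 3 (C↔G), site 6 (G↔A), site 9 (G↔A), site 16 (G↔T), site 17 (G↔C).
p = 5/24 = 0.208333.
d = −0.75 · ln(1 − (4/3)·0.208333) = −0.75 · ln(0.722223) = −0.75 · (-0.325421) = 0.2441.

0.2441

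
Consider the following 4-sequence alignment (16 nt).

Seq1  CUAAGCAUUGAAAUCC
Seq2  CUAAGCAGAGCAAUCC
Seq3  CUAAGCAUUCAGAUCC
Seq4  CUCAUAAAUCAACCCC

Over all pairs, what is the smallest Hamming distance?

Pairwise Hamming distances:
  Seq1 vs Seq2: 3
  Seq1 vs Seq3: 2
  Seq1 vs Seq4: 7
  Seq2 vs Seq3: 5
  Seq2 vs Seq4: 9
  Seq3 vs Seq4: 7
The smallest is 2, between Seq1 and Seq3.

2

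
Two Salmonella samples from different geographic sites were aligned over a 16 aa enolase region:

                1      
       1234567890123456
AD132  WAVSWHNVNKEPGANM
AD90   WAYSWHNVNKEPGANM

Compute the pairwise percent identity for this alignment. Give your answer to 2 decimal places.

93.75%

The sequences differ at position 3 (V/Y).
15 of the 16 sites match, so the percent identity is 15/16 × 100 = 93.75%.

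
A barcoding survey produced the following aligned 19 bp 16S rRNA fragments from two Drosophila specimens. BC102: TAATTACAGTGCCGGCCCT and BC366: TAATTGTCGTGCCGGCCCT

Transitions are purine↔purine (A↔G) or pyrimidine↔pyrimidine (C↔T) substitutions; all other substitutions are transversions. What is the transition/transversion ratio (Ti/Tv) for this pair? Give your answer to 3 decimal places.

2.000

Differing sites — 6:A/G (Ti); 7:C/T (Ti); 8:A/C (Tv).
Of the 3 differences, 2 transitions and 1 transversion, so Ti/Tv = 2/1 = 2.000.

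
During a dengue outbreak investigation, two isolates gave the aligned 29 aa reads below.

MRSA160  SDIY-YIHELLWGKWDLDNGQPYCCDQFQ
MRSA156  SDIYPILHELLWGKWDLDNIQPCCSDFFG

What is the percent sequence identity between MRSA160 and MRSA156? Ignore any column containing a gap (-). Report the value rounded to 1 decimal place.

Excluding the 1 gap column leaves 28 comparable sites.
Differing sites — 6:Y/I; 7:I/L; 20:G/I; 23:Y/C; 25:C/S; 27:Q/F; 29:Q/G.
21 of the 28 comparable sites match, so the percent identity is 21/28 × 100 = 75.0%.

75.0%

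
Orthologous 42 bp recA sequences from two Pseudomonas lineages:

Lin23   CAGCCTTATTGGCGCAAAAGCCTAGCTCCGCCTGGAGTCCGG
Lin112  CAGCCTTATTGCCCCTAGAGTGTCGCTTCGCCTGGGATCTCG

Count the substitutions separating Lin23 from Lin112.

Differing sites — 12:G/C; 14:G/C; 16:A/T; 18:A/G; 21:C/T; 22:C/G; 24:A/C; 28:C/T; 36:A/G; 37:G/A; 40:C/T; 41:G/C.
That gives 12 mismatches out of 42 aligned sites, so the Hamming distance is 12.

12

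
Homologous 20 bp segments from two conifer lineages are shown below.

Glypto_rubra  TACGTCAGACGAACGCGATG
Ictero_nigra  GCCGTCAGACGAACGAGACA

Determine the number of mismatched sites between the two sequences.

Mismatches occur at site 1 (T↔G), site 2 (A↔C), site 16 (C↔A), site 19 (T↔C), site 20 (G↔A).
That gives 5 mismatches out of 20 aligned sites, so the Hamming distance is 5.

5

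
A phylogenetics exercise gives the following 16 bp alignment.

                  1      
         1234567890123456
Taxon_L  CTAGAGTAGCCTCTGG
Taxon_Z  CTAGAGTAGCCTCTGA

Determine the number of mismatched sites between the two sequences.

The sequences differ at position 16 (G/A).
That gives 1 mismatch out of 16 aligned sites, so the Hamming distance is 1.

1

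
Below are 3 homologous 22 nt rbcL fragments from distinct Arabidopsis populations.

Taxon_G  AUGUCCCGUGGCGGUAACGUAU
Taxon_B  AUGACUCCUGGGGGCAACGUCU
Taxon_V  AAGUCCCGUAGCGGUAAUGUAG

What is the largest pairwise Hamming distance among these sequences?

Pairwise Hamming distances:
  Taxon_G vs Taxon_B: 6
  Taxon_G vs Taxon_V: 4
  Taxon_B vs Taxon_V: 10
The largest is 10, between Taxon_B and Taxon_V.

10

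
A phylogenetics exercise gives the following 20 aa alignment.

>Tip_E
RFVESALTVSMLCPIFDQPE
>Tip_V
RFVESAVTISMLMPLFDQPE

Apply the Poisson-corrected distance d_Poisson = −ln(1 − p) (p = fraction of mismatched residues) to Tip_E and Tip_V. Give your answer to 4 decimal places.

0.2231

The sequences differ at positions 7 (L/V), 9 (V/I), 13 (C/M), 15 (I/L).
p = 4/20 = 0.200000.
d = −ln(1 − 0.200000) = −ln(0.800000) = 0.2231.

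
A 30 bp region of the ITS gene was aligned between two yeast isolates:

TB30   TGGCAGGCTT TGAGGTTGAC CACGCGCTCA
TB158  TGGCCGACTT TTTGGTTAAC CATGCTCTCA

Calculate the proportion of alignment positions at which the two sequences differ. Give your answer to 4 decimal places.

The sequences differ at positions 5 (A/C), 7 (G/A), 12 (G/T), 13 (A/T), 18 (G/A), 23 (C/T), 26 (G/T).
There are 7 differences over 30 sites, so p = 7/30 = 0.2333.

0.2333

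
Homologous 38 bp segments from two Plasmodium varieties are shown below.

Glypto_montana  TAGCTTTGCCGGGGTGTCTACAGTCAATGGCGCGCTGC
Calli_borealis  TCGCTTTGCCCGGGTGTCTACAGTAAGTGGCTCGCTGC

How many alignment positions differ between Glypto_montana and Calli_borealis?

Differing sites — 2:A/C; 11:G/C; 25:C/A; 27:A/G; 32:G/T.
That gives 5 mismatches out of 38 aligned sites, so the Hamming distance is 5.

5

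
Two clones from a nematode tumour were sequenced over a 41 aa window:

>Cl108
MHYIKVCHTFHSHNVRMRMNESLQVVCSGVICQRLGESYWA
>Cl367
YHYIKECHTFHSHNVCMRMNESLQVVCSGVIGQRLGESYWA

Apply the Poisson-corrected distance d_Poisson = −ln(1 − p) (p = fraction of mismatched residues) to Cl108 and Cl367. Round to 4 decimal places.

Differing sites — 1:M/Y; 6:V/E; 16:R/C; 32:C/G.
p = 4/41 = 0.097561.
d = −ln(1 − 0.097561) = −ln(0.902439) = 0.1027.

0.1027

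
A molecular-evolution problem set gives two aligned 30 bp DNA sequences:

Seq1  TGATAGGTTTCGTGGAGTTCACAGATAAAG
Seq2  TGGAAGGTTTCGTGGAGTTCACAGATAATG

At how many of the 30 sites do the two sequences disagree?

3

Mismatches occur at site 3 (A/G), site 4 (T/A), site 29 (A/T).
That gives 3 mismatches out of 30 aligned sites, so the Hamming distance is 3.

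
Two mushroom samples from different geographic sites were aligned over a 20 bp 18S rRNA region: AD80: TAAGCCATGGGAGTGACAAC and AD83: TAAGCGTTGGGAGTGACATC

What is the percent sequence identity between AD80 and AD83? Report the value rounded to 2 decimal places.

85.00%

The sequences differ at positions 6 (C/G), 7 (A/T), 19 (A/T).
17 of the 20 sites match, so the percent identity is 17/20 × 100 = 85.00%.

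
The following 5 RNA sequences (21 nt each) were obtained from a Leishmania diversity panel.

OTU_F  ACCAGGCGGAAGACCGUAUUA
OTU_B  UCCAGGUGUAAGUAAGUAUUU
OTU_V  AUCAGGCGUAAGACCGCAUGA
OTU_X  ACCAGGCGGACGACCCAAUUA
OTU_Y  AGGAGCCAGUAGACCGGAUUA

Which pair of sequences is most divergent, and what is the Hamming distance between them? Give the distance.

13

Pairwise Hamming distances:
  OTU_F vs OTU_B: 7
  OTU_F vs OTU_V: 4
  OTU_F vs OTU_X: 3
  OTU_F vs OTU_Y: 6
  OTU_B vs OTU_V: 9
  OTU_B vs OTU_X: 10
  OTU_B vs OTU_Y: 13
  OTU_V vs OTU_X: 6
  OTU_V vs OTU_Y: 8
  OTU_X vs OTU_Y: 8
The largest is 13, between OTU_B and OTU_Y.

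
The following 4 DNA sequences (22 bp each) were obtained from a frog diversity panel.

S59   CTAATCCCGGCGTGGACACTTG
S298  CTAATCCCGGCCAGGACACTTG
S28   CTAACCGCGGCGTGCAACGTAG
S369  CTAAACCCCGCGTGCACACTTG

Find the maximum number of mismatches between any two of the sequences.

9

Pairwise Hamming distances:
  S59 vs S298: 2
  S59 vs S28: 7
  S59 vs S369: 3
  S298 vs S28: 9
  S298 vs S369: 5
  S28 vs S369: 7
The largest is 9, between S298 and S28.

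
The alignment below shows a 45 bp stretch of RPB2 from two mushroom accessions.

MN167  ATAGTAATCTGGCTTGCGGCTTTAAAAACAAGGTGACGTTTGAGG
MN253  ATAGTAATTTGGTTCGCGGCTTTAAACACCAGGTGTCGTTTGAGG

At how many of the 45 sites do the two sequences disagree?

Differing sites — 9:C/T; 13:C/T; 15:T/C; 27:A/C; 30:A/C; 36:A/T.
That gives 6 mismatches out of 45 aligned sites, so the Hamming distance is 6.

6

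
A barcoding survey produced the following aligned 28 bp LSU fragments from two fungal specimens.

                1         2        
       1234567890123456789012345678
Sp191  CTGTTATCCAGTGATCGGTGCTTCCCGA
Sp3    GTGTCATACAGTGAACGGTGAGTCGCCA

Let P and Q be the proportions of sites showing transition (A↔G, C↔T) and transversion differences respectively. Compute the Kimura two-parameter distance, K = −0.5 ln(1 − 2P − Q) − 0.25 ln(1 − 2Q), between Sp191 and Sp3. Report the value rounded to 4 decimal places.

The sequences differ at positions 1 (C/G, transversion), 5 (T/C, transition), 8 (C/A, transversion), 15 (T/A, transversion), 21 (C/A, transversion), 22 (T/G, transversion), 25 (C/G, transversion), 27 (G/C, transversion).
Of the 8 differences, 1 transition and 7 transversions over 28 sites: P = 1/28 = 0.035714, Q = 7/28 = 0.250000.
d = −0.5·ln(0.678572) − 0.25·ln(0.500000) = −0.5·(-0.387765) − 0.25·(-0.693147) = 0.3672.

0.3672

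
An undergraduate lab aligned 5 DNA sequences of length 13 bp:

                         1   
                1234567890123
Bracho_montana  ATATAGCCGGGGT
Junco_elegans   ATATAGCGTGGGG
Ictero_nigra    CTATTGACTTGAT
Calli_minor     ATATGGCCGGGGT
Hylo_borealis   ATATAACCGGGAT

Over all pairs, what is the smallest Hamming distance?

Pairwise Hamming distances:
  Bracho_montana vs Junco_elegans: 3
  Bracho_montana vs Ictero_nigra: 6
  Bracho_montana vs Calli_minor: 1
  Bracho_montana vs Hylo_borealis: 2
  Junco_elegans vs Ictero_nigra: 7
  Junco_elegans vs Calli_minor: 4
  Junco_elegans vs Hylo_borealis: 5
  Ictero_nigra vs Calli_minor: 6
  Ictero_nigra vs Hylo_borealis: 6
  Calli_minor vs Hylo_borealis: 3
The smallest is 1, between Bracho_montana and Calli_minor.

1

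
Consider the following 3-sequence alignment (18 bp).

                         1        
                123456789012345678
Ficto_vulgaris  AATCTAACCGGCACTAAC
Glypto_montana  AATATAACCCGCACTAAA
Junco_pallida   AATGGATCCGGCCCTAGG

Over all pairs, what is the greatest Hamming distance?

Pairwise Hamming distances:
  Ficto_vulgaris vs Glypto_montana: 3
  Ficto_vulgaris vs Junco_pallida: 6
  Glypto_montana vs Junco_pallida: 7
The largest is 7, between Glypto_montana and Junco_pallida.

7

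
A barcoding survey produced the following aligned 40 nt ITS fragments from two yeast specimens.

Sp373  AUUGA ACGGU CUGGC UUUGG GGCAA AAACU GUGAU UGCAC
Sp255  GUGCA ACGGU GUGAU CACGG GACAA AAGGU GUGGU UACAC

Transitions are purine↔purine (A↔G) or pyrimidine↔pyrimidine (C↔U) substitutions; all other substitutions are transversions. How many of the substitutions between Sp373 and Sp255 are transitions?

Mismatches occur at site 1 (A/G, transition), site 3 (U/G, transversion), site 4 (G/C, transversion), site 11 (C/G, transversion), site 14 (G/A, transition), site 15 (C/U, transition), site 16 (U/C, transition), site 17 (U/A, transversion), site 18 (U/C, transition), site 22 (G/A, transition), site 28 (A/G, transition), site 29 (C/G, transversion), site 34 (A/G, transition), site 37 (G/A, transition).
Of the 14 differences, 9 transitions and 5 transversions, so the answer is 9.

9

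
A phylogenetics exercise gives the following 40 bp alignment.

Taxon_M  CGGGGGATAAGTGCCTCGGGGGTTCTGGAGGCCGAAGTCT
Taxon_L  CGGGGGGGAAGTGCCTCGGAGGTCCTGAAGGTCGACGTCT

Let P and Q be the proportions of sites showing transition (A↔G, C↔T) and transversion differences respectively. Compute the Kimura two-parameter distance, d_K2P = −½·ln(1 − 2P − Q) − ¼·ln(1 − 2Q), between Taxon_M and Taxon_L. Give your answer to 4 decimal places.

Mismatches occur at site 7 (A→G, transition), site 8 (T→G, transversion), site 20 (G→A, transition), site 24 (T→C, transition), site 28 (G→A, transition), site 32 (C→T, transition), site 36 (A→C, transversion).
Of the 7 differences, 5 transitions and 2 transversions over 40 sites: P = 5/40 = 0.125000, Q = 2/40 = 0.050000.
d = −0.5·ln(0.700000) − 0.25·ln(0.900000) = −0.5·(-0.356675) − 0.25·(-0.105361) = 0.2047.

0.2047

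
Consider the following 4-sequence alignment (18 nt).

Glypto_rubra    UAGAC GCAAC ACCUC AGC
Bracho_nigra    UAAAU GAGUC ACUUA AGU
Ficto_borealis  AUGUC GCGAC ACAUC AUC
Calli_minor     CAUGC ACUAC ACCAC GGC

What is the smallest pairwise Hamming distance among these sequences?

Pairwise Hamming distances:
  Glypto_rubra vs Bracho_nigra: 8
  Glypto_rubra vs Ficto_borealis: 6
  Glypto_rubra vs Calli_minor: 7
  Bracho_nigra vs Ficto_borealis: 11
  Bracho_nigra vs Calli_minor: 13
  Ficto_borealis vs Calli_minor: 10
The smallest is 6, between Glypto_rubra and Ficto_borealis.

6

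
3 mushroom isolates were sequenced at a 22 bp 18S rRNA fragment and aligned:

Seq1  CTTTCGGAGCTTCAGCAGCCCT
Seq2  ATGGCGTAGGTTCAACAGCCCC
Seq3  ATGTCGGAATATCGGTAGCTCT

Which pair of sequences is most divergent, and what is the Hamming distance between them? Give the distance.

Pairwise Hamming distances:
  Seq1 vs Seq2: 7
  Seq1 vs Seq3: 8
  Seq2 vs Seq3: 10
The largest is 10, between Seq2 and Seq3.

10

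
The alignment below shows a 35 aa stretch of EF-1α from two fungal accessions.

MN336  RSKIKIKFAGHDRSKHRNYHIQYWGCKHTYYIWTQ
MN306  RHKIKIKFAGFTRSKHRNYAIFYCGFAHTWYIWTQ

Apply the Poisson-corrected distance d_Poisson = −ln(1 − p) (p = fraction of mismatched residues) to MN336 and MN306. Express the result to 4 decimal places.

The sequences differ at positions 2 (S/H), 11 (H/F), 12 (D/T), 20 (H/A), 22 (Q/F), 24 (W/C), 26 (C/F), 27 (K/A), 30 (Y/W).
p = 9/35 = 0.257143.
d = −ln(1 − 0.257143) = −ln(0.742857) = 0.2973.

0.2973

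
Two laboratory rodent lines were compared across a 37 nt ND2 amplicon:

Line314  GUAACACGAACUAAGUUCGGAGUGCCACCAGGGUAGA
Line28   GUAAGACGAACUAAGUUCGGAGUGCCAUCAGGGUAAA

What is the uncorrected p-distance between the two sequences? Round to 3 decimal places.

Mismatches occur at site 5 (C↔G), site 28 (C↔U), site 36 (G↔A).
There are 3 differences over 37 sites, so p = 3/37 = 0.081.

0.081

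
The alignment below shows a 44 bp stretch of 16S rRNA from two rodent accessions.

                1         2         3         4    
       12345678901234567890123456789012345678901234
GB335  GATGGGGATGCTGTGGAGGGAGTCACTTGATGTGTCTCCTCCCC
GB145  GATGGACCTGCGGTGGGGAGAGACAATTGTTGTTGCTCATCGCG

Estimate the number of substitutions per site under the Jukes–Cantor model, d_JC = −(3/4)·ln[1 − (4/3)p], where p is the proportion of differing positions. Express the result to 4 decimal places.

Differing sites — 6:G/A; 7:G/C; 8:A/C; 12:T/G; 17:A/G; 19:G/A; 23:T/A; 26:C/A; 30:A/T; 34:G/T; 35:T/G; 39:C/A; 42:C/G; 44:C/G.
p = 14/44 = 0.318182.
d = −0.75 · ln(1 − (4/3)·0.318182) = −0.75 · ln(0.575757) = −0.75 · (-0.552070) = 0.4141.

0.4141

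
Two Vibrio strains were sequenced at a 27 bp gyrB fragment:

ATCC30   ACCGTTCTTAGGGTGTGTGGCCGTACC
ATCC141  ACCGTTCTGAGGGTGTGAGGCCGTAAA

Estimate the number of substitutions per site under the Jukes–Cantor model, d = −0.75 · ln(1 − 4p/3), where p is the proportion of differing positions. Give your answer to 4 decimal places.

0.1650

The sequences differ at positions 9 (T/G), 18 (T/A), 26 (C/A), 27 (C/A).
p = 4/27 = 0.148148.
d = −0.75 · ln(1 − (4/3)·0.148148) = −0.75 · ln(0.802469) = −0.75 · (-0.220062) = 0.1650.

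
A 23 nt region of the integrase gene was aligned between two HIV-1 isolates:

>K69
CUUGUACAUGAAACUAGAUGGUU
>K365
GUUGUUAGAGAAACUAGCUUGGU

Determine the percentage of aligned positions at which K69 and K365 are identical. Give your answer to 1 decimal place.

65.2%

Mismatches occur at site 1 (C↔G), site 6 (A↔U), site 7 (C↔A), site 8 (A↔G), site 9 (U↔A), site 18 (A↔C), site 20 (G↔U), site 22 (U↔G).
15 of the 23 sites match, so the percent identity is 15/23 × 100 = 65.2%.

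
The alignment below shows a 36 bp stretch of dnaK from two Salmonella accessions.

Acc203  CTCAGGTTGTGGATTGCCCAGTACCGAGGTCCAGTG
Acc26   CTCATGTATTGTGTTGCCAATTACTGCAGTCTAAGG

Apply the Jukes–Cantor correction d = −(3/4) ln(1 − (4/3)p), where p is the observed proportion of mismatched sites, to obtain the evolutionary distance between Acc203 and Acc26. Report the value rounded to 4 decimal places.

Differing sites — 5:G/T; 8:T/A; 9:G/T; 12:G/T; 13:A/G; 19:C/A; 21:G/T; 25:C/T; 27:A/C; 28:G/A; 32:C/T; 34:G/A; 35:T/G.
p = 13/36 = 0.361111.
d = −0.75 · ln(1 − (4/3)·0.361111) = −0.75 · ln(0.518519) = −0.75 · (-0.656779) = 0.4926.

0.4926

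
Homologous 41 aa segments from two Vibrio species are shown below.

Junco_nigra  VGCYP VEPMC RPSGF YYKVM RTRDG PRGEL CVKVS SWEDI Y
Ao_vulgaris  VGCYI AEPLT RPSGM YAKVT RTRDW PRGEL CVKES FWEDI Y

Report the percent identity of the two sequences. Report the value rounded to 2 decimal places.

75.61%

The sequences differ at positions 5 (P/I), 6 (V/A), 9 (M/L), 10 (C/T), 15 (F/M), 17 (Y/A), 20 (M/T), 25 (G/W), 34 (V/E), 36 (S/F).
31 of the 41 sites match, so the percent identity is 31/41 × 100 = 75.61%.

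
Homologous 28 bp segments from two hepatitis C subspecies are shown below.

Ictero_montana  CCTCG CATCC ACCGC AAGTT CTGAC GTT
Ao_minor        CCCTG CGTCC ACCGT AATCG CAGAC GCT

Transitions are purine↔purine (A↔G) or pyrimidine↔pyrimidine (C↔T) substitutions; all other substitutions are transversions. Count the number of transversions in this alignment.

3

Differing sites — 3:T/C (Ti); 4:C/T (Ti); 7:A/G (Ti); 15:C/T (Ti); 18:G/T (Tv); 19:T/C (Ti); 20:T/G (Tv); 22:T/A (Tv); 27:T/C (Ti).
Of the 9 differences, 6 transitions and 3 transversions, so the answer is 3.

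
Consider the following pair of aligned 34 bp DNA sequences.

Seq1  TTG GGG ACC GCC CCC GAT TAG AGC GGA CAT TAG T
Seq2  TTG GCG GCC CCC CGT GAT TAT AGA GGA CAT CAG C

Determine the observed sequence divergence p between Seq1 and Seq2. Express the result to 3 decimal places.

0.265

The sequences differ at positions 5 (G/C), 7 (A/G), 10 (G/C), 14 (C/G), 15 (C/T), 21 (G/T), 24 (C/A), 31 (T/C), 34 (T/C).
There are 9 differences over 34 sites, so p = 9/34 = 0.265.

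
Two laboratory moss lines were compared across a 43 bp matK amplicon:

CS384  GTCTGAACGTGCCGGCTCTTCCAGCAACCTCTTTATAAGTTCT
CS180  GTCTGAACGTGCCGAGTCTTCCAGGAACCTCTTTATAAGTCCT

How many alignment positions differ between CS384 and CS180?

4

Differing sites — 15:G/A; 16:C/G; 25:C/G; 41:T/C.
That gives 4 mismatches out of 43 aligned sites, so the Hamming distance is 4.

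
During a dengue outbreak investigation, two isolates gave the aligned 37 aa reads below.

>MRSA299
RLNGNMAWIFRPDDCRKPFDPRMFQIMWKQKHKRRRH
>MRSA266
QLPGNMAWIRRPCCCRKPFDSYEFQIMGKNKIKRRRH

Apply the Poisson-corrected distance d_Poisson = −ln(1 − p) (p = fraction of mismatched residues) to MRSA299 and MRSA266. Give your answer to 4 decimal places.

Mismatches occur at site 1 (R/Q), site 3 (N/P), site 10 (F/R), site 13 (D/C), site 14 (D/C), site 21 (P/S), site 22 (R/Y), site 23 (M/E), site 28 (W/G), site 30 (Q/N), site 32 (H/I).
p = 11/37 = 0.297297.
d = −ln(1 − 0.297297) = −ln(0.702703) = 0.3528.

0.3528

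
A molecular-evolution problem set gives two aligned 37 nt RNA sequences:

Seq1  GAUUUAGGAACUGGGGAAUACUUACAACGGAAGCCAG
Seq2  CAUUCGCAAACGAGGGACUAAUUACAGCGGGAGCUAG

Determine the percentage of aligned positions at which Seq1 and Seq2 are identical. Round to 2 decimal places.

67.57%

The sequences differ at positions 1 (G/C), 5 (U/C), 6 (A/G), 7 (G/C), 8 (G/A), 12 (U/G), 13 (G/A), 18 (A/C), 21 (C/A), 27 (A/G), 31 (A/G), 35 (C/U).
25 of the 37 sites match, so the percent identity is 25/37 × 100 = 67.57%.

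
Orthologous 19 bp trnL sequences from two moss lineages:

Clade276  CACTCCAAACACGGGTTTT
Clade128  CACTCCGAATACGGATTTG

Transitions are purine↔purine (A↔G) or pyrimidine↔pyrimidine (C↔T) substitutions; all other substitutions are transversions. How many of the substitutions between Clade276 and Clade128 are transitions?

The sequences differ at positions 7 (A/G, transition), 10 (C/T, transition), 15 (G/A, transition), 19 (T/G, transversion).
Of the 4 differences, 3 transitions and 1 transversion, so the answer is 3.

3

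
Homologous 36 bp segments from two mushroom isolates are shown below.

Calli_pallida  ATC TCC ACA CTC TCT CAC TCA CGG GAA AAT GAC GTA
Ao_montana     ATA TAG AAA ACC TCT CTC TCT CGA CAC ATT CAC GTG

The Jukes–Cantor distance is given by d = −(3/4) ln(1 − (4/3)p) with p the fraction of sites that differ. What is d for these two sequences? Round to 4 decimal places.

0.5482

The sequences differ at positions 3 (C/A), 5 (C/A), 6 (C/G), 8 (C/A), 10 (C/A), 11 (T/C), 17 (A/T), 21 (A/T), 24 (G/A), 25 (G/C), 27 (A/C), 29 (A/T), 31 (G/C), 36 (A/G).
p = 14/36 = 0.388889.
d = −0.75 · ln(1 − (4/3)·0.388889) = −0.75 · ln(0.481481) = −0.75 · (-0.730889) = 0.5482.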